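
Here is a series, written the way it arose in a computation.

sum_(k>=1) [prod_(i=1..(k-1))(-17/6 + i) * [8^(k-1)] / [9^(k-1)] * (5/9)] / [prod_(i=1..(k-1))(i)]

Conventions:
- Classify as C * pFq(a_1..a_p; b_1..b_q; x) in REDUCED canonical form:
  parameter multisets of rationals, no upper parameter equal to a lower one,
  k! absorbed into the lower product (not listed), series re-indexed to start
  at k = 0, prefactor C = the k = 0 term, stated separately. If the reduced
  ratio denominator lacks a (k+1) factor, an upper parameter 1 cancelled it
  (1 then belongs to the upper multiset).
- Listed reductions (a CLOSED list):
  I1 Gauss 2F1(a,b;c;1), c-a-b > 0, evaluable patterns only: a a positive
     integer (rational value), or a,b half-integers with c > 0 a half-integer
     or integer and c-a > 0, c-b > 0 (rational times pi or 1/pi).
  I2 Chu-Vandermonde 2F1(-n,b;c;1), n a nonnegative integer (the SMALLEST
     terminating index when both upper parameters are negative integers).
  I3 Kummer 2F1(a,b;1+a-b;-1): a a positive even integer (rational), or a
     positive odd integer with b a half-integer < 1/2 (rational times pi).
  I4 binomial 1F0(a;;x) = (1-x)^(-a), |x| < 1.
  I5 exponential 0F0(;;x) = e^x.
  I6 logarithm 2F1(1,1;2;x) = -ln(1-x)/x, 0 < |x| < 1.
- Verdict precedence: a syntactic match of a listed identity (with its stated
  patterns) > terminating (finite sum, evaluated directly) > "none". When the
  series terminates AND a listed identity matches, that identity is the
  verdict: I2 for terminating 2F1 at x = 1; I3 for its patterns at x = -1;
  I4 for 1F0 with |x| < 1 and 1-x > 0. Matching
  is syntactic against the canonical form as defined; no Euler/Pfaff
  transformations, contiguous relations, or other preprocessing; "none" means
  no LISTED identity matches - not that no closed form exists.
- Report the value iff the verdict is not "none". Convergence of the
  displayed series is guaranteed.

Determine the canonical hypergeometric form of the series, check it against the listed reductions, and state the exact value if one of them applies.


Classification (C = 5/9): 1F0 with upper {-11/6}, lower {-}, argument x = 8/9. Verdict at x = 8/9: binomial (I4) matches (the 1F0 binomial series: exponent 11/6, x = 8/9). Sum: (5/9) * (1/9)^(11/6).

First insight: with t_0 = 5/9, the two geometric factors (prefactor 5/9) combine into one argument.
Ratio: r(k) = (8/9) * (k-11/6) / [(k+1)] - rational in k, leading ratio (8/9); with t_0 = 5/9, classification follows.


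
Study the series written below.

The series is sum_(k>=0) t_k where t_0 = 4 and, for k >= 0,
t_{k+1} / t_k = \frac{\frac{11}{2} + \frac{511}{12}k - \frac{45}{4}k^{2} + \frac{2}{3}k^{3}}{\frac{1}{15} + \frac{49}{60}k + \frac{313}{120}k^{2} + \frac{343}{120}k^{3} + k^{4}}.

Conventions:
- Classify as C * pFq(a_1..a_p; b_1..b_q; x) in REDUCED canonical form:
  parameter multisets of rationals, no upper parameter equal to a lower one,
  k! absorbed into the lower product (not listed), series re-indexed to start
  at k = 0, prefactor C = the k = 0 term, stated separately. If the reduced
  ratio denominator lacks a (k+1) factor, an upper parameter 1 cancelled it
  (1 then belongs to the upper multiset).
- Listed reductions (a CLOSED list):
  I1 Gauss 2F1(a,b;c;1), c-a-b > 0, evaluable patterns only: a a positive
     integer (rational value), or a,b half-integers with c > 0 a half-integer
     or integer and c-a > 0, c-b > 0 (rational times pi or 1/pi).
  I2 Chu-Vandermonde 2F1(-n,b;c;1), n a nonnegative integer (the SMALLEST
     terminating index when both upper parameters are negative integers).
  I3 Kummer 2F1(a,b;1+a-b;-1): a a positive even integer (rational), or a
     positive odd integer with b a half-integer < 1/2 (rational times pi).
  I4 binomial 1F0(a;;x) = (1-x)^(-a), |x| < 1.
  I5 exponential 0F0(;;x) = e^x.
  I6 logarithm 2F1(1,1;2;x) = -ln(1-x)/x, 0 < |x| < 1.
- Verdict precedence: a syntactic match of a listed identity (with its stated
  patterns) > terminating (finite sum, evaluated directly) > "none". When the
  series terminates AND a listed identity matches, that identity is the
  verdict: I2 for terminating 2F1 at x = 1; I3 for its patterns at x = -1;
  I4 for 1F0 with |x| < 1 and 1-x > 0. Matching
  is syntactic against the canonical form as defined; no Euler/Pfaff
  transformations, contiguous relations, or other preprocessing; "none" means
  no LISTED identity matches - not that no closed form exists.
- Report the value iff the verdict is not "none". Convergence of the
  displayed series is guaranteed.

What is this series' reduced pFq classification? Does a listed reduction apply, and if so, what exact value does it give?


Prefactor 4, argument \frac{2}{3}: 2F2 with upper {-11, -6} over lower {\frac{2}{5}, \frac{4}{3}}. Verdict: terminating at k = 6: the factor (-6)_k kills every later term; summing the 7 survivors is exact. Hence: \frac{2589698752}{617253}.

Key observation: with t_0 = 4, the parameter 1/8 appears in both the upper and lower lists and cancels.
Ratio: r(k) = \frac{2}{3} * (k-11) (k-6) / [(k+\frac{2}{5}) (k+\frac{4}{3}) (k+1)] ; factor over Q: parameters, x = \frac{2}{3}, and C = 4.


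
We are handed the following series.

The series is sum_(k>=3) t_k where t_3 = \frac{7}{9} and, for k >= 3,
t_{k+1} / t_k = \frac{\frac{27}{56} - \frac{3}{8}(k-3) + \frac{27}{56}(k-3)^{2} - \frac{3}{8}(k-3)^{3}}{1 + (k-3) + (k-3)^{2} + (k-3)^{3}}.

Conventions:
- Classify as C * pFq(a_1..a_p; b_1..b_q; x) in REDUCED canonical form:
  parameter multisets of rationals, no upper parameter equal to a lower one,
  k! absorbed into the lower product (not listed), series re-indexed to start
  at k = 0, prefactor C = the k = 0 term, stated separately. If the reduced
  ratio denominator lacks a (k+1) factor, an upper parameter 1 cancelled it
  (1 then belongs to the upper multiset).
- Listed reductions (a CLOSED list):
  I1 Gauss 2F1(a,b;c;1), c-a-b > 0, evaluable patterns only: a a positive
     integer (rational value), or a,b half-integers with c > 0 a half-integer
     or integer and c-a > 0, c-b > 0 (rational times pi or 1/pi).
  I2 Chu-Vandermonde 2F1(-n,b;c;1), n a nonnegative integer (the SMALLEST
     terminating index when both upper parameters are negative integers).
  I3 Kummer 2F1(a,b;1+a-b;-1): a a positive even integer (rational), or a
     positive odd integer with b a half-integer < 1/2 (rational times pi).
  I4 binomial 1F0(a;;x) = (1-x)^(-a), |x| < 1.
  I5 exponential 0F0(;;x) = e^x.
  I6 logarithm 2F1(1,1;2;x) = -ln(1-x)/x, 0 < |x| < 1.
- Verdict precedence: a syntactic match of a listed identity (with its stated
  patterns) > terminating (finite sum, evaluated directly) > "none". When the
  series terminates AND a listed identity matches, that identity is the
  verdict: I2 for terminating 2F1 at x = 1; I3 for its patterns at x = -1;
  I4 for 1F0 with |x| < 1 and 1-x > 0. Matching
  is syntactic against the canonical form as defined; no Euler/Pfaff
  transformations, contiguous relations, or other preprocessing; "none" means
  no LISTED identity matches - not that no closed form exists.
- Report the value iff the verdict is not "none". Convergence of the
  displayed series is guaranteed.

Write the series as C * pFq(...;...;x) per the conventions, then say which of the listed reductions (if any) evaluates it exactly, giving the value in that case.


Prefactor \frac{7}{9}, argument -\frac{3}{8}: 1F0 with upper {-\frac{9}{7}} over lower {-}. Verdict at x = -\frac{3}{8}: the binomial series (I4) matches (the 1F0 binomial series: exponent 9/7, x = -\frac{3}{8}). Value: \frac{7}{9} \cdot \left(\frac{11}{8}\right)^{\frac{9}{7}}.

First insight: with t_0 = \frac{7}{9}, the expanded ratio factors over Q; C = 7/9, roots give parameters.
Term ratio: r(k) = -\frac{3}{8} * (k-\frac{9}{7}) / [(k+1)] - rational in k, leading ratio -\frac{3}{8}; with t_0 = \frac{7}{9}, classification follows.


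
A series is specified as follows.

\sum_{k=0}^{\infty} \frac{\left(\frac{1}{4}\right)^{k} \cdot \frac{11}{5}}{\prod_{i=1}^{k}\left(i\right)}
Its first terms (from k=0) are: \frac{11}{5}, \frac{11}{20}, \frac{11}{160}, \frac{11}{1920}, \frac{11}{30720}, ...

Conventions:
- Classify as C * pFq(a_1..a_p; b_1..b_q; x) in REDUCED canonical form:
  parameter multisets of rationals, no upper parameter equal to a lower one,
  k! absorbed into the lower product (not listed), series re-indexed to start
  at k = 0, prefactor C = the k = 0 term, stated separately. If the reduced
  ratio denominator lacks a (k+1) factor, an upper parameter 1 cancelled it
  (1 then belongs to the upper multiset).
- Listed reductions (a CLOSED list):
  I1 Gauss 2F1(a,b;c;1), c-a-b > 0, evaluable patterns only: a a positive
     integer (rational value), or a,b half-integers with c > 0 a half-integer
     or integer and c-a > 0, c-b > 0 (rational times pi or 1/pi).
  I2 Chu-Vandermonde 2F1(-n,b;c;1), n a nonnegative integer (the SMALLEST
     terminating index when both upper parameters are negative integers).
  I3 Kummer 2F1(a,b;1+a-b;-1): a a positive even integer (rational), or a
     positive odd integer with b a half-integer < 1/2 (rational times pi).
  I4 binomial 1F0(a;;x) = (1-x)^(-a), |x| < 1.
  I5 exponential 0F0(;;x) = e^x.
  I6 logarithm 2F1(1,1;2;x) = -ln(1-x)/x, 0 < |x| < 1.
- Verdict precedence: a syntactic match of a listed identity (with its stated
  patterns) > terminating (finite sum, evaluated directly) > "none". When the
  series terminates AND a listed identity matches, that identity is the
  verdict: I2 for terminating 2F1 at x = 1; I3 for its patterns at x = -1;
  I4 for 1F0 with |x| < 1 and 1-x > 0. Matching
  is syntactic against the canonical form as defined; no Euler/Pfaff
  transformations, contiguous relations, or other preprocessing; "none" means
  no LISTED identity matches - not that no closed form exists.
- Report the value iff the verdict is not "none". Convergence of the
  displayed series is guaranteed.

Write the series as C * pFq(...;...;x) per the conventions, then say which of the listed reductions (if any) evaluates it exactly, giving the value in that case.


At argument \frac{1}{4}: a 0F0 with upper {-}, lower {-}, scaled by C = \frac{11}{5}. Verdict: the exponential series (I5) applies (the 0F0 exponential series at x = \frac{1}{4}). Sum: \frac{11}{5} \cdot e^{\frac{1}{4}}.

The tell: x = \frac{1}{4} and the product of the first k integers (C = 11/5, x = 1/4) is k!.
Ratio: r(k) = \frac{1}{4} * 1 / [(k+1)] ; factor over Q: parameters, x = \frac{1}{4}, and C = \frac{11}{5}.


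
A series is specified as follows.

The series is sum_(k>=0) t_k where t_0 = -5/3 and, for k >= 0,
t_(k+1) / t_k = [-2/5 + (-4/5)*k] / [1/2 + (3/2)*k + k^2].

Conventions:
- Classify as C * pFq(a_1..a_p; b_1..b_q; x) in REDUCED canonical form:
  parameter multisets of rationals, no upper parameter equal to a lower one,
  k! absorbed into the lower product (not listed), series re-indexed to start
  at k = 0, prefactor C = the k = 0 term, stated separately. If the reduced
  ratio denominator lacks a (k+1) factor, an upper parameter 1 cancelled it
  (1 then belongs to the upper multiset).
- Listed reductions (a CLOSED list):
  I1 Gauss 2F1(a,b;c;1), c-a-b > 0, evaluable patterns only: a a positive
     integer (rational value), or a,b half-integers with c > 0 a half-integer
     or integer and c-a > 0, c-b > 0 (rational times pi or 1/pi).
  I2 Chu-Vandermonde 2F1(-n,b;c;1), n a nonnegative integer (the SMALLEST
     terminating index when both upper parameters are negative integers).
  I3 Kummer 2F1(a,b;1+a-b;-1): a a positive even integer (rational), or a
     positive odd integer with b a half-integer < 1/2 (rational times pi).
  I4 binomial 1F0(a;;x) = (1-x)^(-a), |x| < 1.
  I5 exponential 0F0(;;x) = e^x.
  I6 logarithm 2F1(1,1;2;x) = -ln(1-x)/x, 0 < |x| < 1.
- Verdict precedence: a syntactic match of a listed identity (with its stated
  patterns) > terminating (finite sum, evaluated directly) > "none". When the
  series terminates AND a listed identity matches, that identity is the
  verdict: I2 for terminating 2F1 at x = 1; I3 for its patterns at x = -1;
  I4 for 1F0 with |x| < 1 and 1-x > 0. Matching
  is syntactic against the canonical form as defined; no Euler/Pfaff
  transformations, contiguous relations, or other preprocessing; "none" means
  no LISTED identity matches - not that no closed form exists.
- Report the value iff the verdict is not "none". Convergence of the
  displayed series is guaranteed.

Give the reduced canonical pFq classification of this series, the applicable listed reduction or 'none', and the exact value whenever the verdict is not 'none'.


At argument -4/5: a 0F0 with upper {-}, lower {-}, scaled by C = -5/3. Verdict: exponential (I5) applies (the 0F0 exponential series at x = -4/5). Value: (-5/3) * e^(-4/5).

First insight: x = (-4/5) and cancel k + 1/2 from the displayed ratio first; then C = -5/3.
Term ratio: r(k) = (-4/5) * 1 / [(k+1)] ; factor over Q: parameters, x = (-4/5), and C = -5/3.


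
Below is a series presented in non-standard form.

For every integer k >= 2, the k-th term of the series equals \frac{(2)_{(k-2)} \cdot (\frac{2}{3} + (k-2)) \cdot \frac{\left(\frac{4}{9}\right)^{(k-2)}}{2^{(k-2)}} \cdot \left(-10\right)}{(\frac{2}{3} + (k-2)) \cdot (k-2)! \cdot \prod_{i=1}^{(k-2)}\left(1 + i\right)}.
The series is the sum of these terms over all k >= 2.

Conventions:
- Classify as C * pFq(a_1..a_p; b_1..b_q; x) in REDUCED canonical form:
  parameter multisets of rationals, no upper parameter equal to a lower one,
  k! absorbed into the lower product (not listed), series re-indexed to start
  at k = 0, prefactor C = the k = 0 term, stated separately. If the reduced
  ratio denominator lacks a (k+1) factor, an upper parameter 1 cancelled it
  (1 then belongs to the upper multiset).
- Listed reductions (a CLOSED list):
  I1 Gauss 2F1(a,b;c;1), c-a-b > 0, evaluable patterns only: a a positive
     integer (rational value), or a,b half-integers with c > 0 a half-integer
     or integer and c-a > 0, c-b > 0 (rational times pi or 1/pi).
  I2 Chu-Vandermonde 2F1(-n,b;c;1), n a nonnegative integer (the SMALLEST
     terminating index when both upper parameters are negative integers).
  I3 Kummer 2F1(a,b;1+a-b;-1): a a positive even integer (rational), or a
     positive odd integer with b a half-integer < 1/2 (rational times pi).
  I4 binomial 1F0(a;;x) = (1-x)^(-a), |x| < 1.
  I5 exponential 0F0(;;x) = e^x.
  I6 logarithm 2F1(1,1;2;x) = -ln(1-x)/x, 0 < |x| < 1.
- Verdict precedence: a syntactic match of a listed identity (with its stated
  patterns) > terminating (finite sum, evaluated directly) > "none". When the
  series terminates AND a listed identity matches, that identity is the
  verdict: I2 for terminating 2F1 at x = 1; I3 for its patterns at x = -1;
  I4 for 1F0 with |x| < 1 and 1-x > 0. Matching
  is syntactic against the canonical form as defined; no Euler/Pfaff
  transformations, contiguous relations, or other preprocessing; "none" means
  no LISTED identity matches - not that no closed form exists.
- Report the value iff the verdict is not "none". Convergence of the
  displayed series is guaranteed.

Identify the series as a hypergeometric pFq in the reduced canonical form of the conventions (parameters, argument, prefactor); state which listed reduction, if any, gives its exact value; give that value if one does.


This is -10 * 0F0(-; -; \frac{2}{9}) in reduced canonical form. Verdict (x = \frac{2}{9}): exponential (I5) applies (the 0F0 exponential series at x = \frac{2}{9}). Value: \left(-10\right) \cdot e^{\frac{2}{9}}.

Key step: t_0 = -10 here, and k + 2/3 divides numerator and denominator alike; C = -10, x = 2/9 after cancelling.
Step ratio: r(k) = \frac{2}{9} * 1 / [(k+1)] - poly over poly, x = \frac{2}{9} from leading terms; C = -10 at k = 0.


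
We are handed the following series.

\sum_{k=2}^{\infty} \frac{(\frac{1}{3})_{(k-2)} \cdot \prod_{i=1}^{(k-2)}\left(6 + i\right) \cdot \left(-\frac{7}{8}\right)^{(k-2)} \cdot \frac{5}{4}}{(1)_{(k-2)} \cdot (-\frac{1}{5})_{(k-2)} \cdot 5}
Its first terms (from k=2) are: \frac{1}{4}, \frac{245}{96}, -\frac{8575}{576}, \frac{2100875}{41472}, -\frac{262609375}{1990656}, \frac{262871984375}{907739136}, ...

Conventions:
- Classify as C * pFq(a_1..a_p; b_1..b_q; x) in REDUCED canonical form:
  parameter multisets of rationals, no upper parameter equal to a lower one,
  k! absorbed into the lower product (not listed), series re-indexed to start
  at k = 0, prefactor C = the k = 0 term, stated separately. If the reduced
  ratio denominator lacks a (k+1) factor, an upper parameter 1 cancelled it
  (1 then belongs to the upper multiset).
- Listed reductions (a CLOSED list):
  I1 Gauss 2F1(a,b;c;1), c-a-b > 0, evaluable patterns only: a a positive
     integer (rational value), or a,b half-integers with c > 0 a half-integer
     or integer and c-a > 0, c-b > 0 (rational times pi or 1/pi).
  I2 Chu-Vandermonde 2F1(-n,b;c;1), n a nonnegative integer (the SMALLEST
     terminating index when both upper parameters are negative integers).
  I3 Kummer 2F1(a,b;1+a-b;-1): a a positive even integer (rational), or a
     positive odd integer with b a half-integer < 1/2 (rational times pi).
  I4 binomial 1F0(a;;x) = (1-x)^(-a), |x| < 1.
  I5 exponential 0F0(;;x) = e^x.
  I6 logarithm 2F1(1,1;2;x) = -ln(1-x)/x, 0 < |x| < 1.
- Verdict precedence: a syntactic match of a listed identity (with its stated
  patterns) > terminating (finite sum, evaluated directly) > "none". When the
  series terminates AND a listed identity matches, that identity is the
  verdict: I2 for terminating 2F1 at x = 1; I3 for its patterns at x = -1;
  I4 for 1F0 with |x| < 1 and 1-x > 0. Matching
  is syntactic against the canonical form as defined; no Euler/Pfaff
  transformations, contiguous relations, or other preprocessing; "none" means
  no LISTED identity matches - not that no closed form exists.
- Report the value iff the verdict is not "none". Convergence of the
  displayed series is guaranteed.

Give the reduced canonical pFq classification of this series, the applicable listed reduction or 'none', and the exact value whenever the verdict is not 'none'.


With C = \frac{1}{4}: the canonical form is 2F1(\frac{1}{3}, 7; -\frac{1}{5}; -\frac{7}{8}). Verdict: none (x = -\frac{7}{8}): each listed identity misses the multisets {\frac{1}{3}, 7} ; {-\frac{1}{5}}.

Structural cue: x = -\frac{7}{8} and the constant factors (C = 1/4, x = -7/8) combine into one prefactor.
Consecutive-term ratio: r(k) = -\frac{7}{8} * (k+\frac{1}{3}) (k+7) / [(k-\frac{1}{5}) (k+1)] - rational in k, leading ratio -\frac{7}{8}; with t_0 = \frac{1}{4}, classification follows.


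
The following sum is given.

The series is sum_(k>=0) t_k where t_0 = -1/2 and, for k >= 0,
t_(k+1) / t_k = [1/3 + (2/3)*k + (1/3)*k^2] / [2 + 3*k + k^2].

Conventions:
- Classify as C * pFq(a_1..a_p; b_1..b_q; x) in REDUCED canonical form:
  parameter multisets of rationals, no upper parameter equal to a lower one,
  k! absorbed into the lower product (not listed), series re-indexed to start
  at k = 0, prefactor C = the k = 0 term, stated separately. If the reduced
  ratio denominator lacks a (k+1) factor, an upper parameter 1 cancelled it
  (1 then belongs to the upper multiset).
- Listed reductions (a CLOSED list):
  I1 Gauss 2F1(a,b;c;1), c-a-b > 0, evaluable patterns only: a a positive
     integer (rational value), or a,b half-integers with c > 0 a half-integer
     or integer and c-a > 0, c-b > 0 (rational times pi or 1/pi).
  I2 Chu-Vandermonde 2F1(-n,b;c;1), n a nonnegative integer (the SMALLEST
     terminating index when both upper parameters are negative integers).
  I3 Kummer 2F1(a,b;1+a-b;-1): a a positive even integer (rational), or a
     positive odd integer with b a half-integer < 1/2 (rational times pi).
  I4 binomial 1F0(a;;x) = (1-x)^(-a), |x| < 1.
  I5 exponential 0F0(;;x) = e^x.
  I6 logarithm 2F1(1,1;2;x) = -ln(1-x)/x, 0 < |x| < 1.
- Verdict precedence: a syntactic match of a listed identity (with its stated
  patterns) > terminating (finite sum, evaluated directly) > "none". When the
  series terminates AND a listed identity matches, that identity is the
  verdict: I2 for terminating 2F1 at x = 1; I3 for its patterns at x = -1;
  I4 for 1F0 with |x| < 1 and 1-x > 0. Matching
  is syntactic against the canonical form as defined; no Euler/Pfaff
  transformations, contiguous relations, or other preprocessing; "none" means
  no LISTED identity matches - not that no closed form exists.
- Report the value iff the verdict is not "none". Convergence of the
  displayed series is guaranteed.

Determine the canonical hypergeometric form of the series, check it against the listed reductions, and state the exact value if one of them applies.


At argument 1/3: a 2F1 with upper {1, 1}, lower {2}, scaled by C = -1/2. Verdict (x = 1/3): the I6 logarithm reduction applies (the logarithm: parameters (1,1;2), x = 1/3). Its exact value is (3/2) * ln(2/3).

The tell: t_0 = -1/2 here, and factor the ratio over Q (prefactor -1/2): negated roots = parameters.
Term ratio: r(k) = (1/3) * (k+1) (k+1) / [(k+2) (k+1)] - poly over poly, x = (1/3) from leading terms; C = -1/2 at k = 0.


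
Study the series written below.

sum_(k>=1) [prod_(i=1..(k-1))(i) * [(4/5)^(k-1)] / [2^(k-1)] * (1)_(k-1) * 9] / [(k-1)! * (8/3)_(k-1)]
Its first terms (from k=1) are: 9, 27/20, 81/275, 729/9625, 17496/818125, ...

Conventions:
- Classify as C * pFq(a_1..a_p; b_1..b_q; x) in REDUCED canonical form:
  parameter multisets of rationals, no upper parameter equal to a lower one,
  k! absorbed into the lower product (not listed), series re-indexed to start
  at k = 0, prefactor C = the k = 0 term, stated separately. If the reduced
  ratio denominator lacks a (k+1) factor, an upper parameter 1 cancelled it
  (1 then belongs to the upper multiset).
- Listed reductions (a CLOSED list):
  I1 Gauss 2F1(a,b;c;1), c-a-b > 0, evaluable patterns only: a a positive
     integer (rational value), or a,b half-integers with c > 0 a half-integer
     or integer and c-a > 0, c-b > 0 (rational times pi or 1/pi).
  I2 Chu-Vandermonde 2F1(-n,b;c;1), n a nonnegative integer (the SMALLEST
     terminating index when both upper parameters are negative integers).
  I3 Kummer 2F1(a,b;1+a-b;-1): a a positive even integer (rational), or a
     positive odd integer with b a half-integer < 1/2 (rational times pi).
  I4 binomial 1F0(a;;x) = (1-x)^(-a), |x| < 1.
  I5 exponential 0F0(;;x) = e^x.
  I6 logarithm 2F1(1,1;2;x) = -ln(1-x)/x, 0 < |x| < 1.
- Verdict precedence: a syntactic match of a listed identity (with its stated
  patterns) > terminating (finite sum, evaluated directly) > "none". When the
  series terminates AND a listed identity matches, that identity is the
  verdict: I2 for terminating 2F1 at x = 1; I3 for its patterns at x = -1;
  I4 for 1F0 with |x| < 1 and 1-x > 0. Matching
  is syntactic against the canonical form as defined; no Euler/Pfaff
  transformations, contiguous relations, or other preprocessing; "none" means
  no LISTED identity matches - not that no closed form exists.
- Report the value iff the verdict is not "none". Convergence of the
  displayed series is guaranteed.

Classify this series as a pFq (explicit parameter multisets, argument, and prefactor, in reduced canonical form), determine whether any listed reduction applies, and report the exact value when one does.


At argument 2/5: a 2F1 with upper {1, 1}, lower {8/3}, scaled by C = 9. Verdict: none - at argument 2/5 the multisets {1, 1} ; {8/3} match no listed identity.

Key observation: t_0 = 9 here, and the two k-th powers (C = 9) combine into one argument.
Adjacent-term ratio: r(k) = (2/5) * (k+1) (k+1) / [(k+8/3) (k+1)] ; factor over Q: parameters, x = (2/5), and C = 9.


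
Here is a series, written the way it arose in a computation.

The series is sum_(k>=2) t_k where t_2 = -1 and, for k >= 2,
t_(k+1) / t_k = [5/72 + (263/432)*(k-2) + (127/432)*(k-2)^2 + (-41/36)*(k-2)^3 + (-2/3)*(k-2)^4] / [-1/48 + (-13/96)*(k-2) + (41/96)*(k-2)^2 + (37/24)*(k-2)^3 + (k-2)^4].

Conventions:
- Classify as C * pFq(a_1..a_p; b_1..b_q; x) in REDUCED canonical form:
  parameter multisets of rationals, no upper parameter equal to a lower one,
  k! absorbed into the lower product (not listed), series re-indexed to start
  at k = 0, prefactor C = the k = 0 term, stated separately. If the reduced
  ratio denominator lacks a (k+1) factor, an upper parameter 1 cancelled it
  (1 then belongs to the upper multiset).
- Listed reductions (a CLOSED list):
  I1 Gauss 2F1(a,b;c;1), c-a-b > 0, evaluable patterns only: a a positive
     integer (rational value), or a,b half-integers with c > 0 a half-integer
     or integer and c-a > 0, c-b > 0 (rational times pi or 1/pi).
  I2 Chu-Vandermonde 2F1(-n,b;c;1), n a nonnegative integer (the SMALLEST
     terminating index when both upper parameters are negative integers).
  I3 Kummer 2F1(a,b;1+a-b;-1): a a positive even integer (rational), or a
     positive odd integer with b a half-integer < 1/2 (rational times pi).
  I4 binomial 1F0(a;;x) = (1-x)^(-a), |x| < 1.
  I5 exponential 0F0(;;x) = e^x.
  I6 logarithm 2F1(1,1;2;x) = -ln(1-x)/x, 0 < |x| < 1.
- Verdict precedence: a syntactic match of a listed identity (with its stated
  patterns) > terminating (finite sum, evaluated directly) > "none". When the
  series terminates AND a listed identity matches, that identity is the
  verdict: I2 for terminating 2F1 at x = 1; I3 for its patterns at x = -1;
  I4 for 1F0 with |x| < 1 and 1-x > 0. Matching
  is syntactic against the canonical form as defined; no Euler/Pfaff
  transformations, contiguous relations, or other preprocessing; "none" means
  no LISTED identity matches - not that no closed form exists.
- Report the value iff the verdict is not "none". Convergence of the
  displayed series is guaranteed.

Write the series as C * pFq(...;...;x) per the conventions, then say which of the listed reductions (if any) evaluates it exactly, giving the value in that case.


Reduced: x = -2/3, 2F1, upper = {-3/4, 5/3}, lower = {-1/4}, C = -1. Verdict: none. Every listed pattern misses the 2F1 form at -2/3, upper {-3/4, 5/3}.

Structural cue: x = (-2/3) and the ratio is unreduced: k + 2/3 divides both sides (C = -1).
Term ratio: r(k) = (-2/3) * (k-3/4) (k+5/3) / [(k-1/4) (k+1)] - poly over poly, x = (-2/3) from leading terms; C = -1 at k = 0.


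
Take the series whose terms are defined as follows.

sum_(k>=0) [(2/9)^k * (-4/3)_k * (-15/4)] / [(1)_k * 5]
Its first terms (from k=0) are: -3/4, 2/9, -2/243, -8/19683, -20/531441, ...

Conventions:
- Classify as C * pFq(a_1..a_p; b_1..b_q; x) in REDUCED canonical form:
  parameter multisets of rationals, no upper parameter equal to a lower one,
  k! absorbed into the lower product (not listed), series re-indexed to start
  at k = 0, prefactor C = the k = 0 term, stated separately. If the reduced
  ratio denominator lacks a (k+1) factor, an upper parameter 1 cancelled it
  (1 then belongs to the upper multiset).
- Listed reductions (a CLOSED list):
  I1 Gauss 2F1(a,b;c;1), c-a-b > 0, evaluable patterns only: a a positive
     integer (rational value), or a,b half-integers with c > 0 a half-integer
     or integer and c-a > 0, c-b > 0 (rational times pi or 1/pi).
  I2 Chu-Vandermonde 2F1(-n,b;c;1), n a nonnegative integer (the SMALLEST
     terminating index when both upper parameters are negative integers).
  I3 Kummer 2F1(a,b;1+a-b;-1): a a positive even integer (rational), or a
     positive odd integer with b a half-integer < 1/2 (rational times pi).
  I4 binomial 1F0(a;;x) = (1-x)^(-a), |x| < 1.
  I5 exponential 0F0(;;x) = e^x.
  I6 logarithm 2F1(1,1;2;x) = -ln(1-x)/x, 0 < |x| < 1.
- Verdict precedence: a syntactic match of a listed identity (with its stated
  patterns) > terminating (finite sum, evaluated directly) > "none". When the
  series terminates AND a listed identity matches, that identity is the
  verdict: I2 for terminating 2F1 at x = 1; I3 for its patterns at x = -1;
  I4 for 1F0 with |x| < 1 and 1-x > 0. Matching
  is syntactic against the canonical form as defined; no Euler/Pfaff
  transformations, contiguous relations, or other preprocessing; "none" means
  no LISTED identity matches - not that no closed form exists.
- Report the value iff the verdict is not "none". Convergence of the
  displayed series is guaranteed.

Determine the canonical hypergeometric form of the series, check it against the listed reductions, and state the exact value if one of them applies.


The series (x = 2/9) is 1F0: upper {-4/3}, lower {-}, prefactor -3/4. Verdict: the I4 binomial reduction fires (the 1F0 binomial series: exponent 4/3, x = 2/9). Sum: (-3/4) * (7/9)^(4/3).

First insight: t_0 being -3/4, (1)_k (C = -3/4, x = 2/9) is k! itself.
Step ratio: r(k) = (2/9) * (k-4/3) / [(k+1)] - rational; roots negated = parameters, x = (2/9), C = -3/4.


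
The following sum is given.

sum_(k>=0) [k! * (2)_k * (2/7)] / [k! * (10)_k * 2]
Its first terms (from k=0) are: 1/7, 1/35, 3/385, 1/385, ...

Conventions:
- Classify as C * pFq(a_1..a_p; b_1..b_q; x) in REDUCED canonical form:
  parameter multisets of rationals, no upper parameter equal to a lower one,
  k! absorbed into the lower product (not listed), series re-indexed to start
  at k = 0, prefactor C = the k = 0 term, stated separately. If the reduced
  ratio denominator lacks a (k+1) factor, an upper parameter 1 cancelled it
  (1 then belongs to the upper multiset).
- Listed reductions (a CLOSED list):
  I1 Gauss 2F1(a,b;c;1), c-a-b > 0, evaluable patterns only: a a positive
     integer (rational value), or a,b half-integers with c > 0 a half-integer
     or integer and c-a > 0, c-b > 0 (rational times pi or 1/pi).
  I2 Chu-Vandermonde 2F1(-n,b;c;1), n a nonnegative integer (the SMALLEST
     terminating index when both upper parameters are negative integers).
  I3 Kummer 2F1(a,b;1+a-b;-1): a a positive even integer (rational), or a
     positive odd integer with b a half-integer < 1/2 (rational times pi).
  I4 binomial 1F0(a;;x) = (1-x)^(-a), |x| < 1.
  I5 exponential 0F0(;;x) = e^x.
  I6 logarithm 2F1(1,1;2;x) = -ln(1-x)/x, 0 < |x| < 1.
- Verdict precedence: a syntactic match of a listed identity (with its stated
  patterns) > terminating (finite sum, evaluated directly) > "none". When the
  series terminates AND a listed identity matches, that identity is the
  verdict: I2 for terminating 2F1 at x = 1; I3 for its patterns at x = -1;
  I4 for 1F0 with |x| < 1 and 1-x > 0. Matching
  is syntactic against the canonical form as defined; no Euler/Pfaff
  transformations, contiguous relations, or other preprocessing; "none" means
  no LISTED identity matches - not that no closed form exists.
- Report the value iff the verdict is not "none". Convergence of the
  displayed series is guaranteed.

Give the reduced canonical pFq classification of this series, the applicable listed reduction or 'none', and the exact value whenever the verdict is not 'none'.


x = 1 here; the reduced form reads 2F1, upper {1, 2}, lower {10}, C = 1/7. Verdict at x = 1: the Gauss summation I1 matches (x = 1: the Gamma ratio telescopes since c-a-b = 7 > 0 and a = 1 in Z>0). Value: 9/49.

Structural cue: x = 1 and the constant factors (C = 1/7) combine into one prefactor.
Term ratio: r(k) = 1 * (k+1) (k+2) / [(k+10) (k+1)] - rational in k, leading ratio 1; with t_0 = 1/7, classification follows.


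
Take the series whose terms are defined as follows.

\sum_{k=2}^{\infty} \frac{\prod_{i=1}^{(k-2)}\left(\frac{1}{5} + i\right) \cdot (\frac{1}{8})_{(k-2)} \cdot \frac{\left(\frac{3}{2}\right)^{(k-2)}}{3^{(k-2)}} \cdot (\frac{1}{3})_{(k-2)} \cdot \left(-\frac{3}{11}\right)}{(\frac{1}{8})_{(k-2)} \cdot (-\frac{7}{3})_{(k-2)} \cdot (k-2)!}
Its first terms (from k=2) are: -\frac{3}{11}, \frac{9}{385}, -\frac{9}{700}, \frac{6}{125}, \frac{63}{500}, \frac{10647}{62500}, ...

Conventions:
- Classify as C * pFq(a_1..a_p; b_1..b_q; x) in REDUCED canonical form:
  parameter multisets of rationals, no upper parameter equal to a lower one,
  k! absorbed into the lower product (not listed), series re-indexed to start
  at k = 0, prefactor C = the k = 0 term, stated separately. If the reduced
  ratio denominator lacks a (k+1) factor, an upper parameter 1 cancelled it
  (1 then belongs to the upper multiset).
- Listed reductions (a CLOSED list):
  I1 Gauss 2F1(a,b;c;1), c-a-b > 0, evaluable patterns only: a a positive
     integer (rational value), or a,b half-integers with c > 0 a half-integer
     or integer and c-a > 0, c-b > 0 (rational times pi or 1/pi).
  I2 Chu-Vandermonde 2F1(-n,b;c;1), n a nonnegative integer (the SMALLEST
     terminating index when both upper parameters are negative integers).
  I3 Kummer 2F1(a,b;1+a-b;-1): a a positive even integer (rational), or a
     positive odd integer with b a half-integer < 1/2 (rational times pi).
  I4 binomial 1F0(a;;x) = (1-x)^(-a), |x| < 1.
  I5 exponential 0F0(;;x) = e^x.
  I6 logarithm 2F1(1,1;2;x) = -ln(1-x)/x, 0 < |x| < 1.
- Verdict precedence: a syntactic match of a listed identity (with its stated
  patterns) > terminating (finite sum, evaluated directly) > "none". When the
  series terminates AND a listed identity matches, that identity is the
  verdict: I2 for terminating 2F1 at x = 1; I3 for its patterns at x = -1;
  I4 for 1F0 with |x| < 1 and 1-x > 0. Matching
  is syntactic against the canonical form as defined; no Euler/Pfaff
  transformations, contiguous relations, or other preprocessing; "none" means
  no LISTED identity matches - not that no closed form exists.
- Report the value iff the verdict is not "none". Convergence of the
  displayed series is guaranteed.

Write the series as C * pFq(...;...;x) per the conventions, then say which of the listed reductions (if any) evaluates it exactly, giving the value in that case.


At argument \frac{1}{2}: a 2F1 with upper {\frac{1}{3}, \frac{6}{5}}, lower {-\frac{7}{3}}, scaled by C = -\frac{3}{11}. Verdict: none. Every listed pattern misses the 2F1 form at \frac{1}{2}, upper {\frac{1}{3}, \frac{6}{5}}.

Key observation: x = \frac{1}{2} and the two k-th powers (prefactor -3/11) combine into one argument.
Term ratio: r(k) = \frac{1}{2} * (k+\frac{1}{3}) (k+\frac{6}{5}) / [(k-\frac{7}{3}) (k+1)] ; factor over Q: parameters, x = \frac{1}{2}, and C = -\frac{3}{11}.


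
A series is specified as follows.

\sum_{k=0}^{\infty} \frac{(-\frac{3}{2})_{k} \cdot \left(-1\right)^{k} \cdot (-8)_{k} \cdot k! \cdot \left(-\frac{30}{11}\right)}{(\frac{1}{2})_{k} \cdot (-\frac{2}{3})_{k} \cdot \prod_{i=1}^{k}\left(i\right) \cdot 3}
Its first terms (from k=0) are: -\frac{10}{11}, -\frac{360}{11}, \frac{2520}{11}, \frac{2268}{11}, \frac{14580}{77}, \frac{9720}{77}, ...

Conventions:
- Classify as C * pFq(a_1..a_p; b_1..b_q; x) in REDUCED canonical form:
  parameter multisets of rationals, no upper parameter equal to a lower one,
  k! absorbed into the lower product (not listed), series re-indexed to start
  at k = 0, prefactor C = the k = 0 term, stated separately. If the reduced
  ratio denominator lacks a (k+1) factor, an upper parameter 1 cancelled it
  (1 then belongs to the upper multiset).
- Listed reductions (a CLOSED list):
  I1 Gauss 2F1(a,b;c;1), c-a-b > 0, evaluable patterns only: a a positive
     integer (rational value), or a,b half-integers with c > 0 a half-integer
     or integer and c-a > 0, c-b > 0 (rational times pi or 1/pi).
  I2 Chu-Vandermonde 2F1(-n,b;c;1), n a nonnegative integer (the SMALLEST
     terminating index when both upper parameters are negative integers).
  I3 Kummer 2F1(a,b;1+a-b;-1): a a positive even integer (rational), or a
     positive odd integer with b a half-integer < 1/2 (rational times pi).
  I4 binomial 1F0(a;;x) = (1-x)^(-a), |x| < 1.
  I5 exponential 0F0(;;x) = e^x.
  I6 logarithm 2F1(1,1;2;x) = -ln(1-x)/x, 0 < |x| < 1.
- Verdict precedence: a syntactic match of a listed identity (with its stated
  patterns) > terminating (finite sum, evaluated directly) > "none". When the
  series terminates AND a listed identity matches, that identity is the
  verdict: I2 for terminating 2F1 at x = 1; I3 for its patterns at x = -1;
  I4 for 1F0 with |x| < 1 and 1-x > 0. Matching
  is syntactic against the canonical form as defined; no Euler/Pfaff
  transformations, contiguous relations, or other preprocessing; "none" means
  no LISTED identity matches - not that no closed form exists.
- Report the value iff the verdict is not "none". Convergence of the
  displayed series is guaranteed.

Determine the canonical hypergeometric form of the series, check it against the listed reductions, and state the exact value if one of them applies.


The series (x = -1) is 3F2: upper {-8, -\frac{3}{2}, 1}, lower {-\frac{2}{3}, \frac{1}{2}}, prefactor -\frac{10}{11}. Verdict: terminating - no listed pattern fits, but -8 in the upper list cuts the series at k = 8; direct evaluation. Value: \frac{2145704824}{2719717}.

First insight: t_0 = -\frac{10}{11} here, and the product of the first k integers (C = -10/11) is k!.
Term ratio: r(k) = -1 * (k-8) (k-\frac{3}{2}) (k+1) / [(k-\frac{2}{3}) (k+\frac{1}{2}) (k+1)] - poly over poly, x = -1 from leading terms; C = -\frac{10}{11} at k = 0.


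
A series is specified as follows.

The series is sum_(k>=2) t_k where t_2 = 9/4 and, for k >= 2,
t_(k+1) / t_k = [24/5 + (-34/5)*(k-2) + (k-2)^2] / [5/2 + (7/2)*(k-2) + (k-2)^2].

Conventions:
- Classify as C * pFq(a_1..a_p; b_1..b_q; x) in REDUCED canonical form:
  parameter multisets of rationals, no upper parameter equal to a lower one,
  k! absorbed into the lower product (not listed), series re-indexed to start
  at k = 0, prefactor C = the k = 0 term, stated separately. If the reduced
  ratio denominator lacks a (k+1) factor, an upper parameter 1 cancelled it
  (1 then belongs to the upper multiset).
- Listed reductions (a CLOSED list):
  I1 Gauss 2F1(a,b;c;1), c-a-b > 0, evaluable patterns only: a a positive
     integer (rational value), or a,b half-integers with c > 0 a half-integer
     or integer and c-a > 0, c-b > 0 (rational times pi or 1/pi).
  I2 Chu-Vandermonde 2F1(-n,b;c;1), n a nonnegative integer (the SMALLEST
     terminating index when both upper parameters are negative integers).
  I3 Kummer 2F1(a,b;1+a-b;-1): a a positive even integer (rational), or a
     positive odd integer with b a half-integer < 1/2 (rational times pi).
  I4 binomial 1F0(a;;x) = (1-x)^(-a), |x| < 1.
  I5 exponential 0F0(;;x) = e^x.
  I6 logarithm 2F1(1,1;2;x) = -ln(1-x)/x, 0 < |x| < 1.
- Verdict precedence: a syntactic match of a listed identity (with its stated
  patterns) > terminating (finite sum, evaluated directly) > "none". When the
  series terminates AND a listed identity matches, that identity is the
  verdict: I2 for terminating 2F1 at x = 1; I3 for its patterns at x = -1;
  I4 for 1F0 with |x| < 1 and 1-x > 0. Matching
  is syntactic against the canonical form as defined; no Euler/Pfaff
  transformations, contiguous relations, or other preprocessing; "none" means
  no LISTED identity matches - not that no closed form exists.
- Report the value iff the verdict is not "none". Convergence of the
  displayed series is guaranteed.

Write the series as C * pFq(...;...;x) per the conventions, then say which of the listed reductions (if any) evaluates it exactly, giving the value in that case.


With C = 9/4: the canonical form is 2F1(-6, -4/5; 5/2; 1). Verdict: Chu-Vandermonde (I2) applies (terminating 2F1 at x = 1 with n = 6, b = -4/5, c = 5/2). Sum: 124276149/20312500.

Key step: t_0 being 9/4, roots of the ratio polynomials (prefactor 9/4) are the negated parameters.
Ratio: r(k) = 1 * (k-6) (k-4/5) / [(k+5/2) (k+1)] ; factor over Q: parameters, x = 1, and C = 9/4.


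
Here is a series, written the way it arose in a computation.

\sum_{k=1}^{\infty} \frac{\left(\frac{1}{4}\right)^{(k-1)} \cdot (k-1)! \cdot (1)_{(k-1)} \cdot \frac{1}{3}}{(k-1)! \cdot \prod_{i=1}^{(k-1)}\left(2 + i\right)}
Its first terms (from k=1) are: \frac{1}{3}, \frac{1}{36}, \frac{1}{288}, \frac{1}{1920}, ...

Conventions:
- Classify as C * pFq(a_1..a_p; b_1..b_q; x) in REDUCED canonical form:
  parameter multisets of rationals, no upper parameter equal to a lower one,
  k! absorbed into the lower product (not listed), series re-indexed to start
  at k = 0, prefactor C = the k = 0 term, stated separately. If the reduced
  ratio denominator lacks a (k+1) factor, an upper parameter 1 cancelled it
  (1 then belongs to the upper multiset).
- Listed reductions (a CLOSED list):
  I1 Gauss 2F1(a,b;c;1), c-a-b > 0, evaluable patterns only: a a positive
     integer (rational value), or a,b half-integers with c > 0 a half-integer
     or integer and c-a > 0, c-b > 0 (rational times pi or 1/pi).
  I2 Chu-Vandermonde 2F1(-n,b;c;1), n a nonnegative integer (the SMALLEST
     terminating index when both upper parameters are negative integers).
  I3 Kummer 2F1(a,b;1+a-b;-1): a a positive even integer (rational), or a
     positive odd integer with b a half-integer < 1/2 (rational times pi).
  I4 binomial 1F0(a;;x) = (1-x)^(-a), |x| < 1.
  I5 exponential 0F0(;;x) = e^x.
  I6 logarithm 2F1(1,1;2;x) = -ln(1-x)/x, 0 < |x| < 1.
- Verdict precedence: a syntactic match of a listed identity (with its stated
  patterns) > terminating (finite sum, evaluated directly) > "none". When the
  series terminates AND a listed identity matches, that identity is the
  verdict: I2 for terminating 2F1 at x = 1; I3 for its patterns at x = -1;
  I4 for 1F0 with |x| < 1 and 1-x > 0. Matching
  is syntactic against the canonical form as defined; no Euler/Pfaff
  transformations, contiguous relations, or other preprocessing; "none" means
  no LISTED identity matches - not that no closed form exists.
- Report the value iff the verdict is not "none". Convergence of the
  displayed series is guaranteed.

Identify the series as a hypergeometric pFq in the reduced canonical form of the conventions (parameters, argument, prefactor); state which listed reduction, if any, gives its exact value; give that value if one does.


The series (x = \frac{1}{4}) is 2F1: upper {1, 1}, lower {3}, prefactor \frac{1}{3}. Verdict: none (x = \frac{1}{4}): each listed identity misses the multisets {1, 1} ; {3}.

The tell: with t_0 = \frac{1}{3}, the lower running product (prefactor 1/3) is a rising factorial.
Step ratio: r(k) = \frac{1}{4} * (k+1) (k+1) / [(k+3) (k+1)] - rational in k. x = \frac{1}{4}; t_0 = \frac{1}{3}; negate the roots.
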